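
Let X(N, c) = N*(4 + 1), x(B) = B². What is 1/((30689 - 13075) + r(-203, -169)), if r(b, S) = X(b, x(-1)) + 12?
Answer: 1/16611 ≈ 6.0201e-5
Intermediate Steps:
X(N, c) = 5*N (X(N, c) = N*5 = 5*N)
r(b, S) = 12 + 5*b (r(b, S) = 5*b + 12 = 12 + 5*b)
1/((30689 - 13075) + r(-203, -169)) = 1/((30689 - 13075) + (12 + 5*(-203))) = 1/(17614 + (12 - 1015)) = 1/(17614 - 1003) = 1/16611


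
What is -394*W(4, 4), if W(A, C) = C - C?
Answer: 0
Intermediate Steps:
W(A, C) = 0
-394*W(4, 4) = -394*0 = 0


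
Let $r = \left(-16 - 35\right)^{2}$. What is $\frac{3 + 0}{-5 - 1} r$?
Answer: $- \frac{2601}{2} \approx -1300.5$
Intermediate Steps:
$r = 2601$ ($r = \left(-51\right)^{2} = 2601$)
$\frac{3 + 0}{-5 - 1} r = \frac{3 + 0}{-5 - 1} \cdot 2601 = \frac{3}{-6} \cdot 2601 = 3 \left(- \frac{1}{6}\right) 2601 = \left(- \frac{1}{2}\right) 2601 = - \frac{2601}{2}$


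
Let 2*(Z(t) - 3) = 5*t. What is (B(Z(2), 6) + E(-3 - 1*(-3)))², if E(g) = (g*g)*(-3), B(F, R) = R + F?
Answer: 196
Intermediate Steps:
Z(t) = 3 + 5*t/2 (Z(t) = 3 + (5*t)/2 = 3 + 5*t/2)
B(F, R) = F + R
E(g) = -3*g² (E(g) = g²*(-3) = -3*g²)
(B(Z(2), 6) + E(-3 - 1*(-3)))² = (((3 + (5/2)*2) + 6) - 3*(-3 - 1*(-3))²)² = (((3 + 5) + 6) - 3*(-3 + 3)²)² = ((8 + 6) - 3*0²)² = (14 - 3*0)² = (14 + 0)² = 14² = 196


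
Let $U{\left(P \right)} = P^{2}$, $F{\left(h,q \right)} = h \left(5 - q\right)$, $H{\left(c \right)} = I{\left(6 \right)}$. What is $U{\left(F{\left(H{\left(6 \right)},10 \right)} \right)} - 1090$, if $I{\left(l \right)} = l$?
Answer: $-190$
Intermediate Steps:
$H{\left(c \right)} = 6$
$U{\left(F{\left(H{\left(6 \right)},10 \right)} \right)} - 1090 = \left(6 \left(5 - 10\right)\right)^{2} - 1090 = \left(6 \left(-5\right)\right)^{2} - 1090 = \left(-30\right)^{2} - 1090 = 900 - 1090 = -190$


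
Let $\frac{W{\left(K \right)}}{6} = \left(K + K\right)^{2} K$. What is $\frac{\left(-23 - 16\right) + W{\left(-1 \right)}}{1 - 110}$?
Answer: $\frac{63}{109} \approx 0.57798$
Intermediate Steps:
$W{\left(K \right)} = 24 K^{3}$ ($W{\left(K \right)} = 6 \left(K + K\right)^{2} K = 6 \left(2 K\right)^{2} K = 6 \cdot 4 K^{2} K = 6 \cdot 4 K^{3} = 24 K^{3}$)
$\frac{\left(-23 - 16\right) + W{\left(-1 \right)}}{1 - 110} = \frac{\left(-23 - 16\right) + 24 \left(-1\right)^{3}}{1 - 110} = \frac{-39 + 24 \left(-1\right)}{-109} = - \frac{-39 - 24}{109} = \left(- \frac{1}{109}\right) \left(-63\right) = \frac{63}{109}$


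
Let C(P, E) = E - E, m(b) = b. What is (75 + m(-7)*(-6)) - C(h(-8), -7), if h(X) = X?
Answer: 117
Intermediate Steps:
C(P, E) = 0
(75 + m(-7)*(-6)) - C(h(-8), -7) = (75 - 7*(-6)) - 1*0 = (75 + 42) + 0 = 117 + 0 = 117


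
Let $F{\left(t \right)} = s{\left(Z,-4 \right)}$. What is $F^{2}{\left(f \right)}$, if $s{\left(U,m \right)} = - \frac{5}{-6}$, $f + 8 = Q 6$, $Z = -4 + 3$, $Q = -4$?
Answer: $\frac{25}{36} \approx 0.69444$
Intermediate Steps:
$Z = -1$
$f = -32$ ($f = -8 - 24 = -32$)
$s{\left(U,m \right)} = \frac{5}{6}$ ($s{\left(U,m \right)} = \left(-5\right) \left(- \frac{1}{6}\right) = \frac{5}{6}$)
$F{\left(t \right)} = \frac{5}{6}$
$F^{2}{\left(f \right)} = \left(\frac{5}{6}\right)^{2} = \frac{25}{36}$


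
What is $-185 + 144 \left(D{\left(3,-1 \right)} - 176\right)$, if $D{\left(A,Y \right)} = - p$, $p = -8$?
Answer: $-24377$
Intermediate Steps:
$D{\left(A,Y \right)} = 8$ ($D{\left(A,Y \right)} = \left(-1\right) \left(-8\right) = 8$)
$-185 + 144 \left(D{\left(3,-1 \right)} - 176\right) = -185 + 144 \left(8 - 176\right) = -185 + 144 \left(-168\right) = -185 - 24192 = -24377$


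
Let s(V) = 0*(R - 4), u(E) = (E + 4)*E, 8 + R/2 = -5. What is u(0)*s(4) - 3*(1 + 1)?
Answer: -6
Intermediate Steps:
R = -26 (R = -16 + 2*(-5) = -16 - 10 = -26)
u(E) = E*(4 + E) (u(E) = (4 + E)*E = E*(4 + E))
s(V) = 0 (s(V) = 0*(-26 - 4) = 0*(-30) = 0)
u(0)*s(4) - 3*(1 + 1) = (0*(4 + 0))*0 - 3*(1 + 1) = (0*4)*0 - 3*2 = 0*0 - 6 = 0 - 6 = -6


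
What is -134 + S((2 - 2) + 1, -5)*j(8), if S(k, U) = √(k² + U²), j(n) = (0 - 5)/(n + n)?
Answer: -134 - 5*√26/16 ≈ -135.59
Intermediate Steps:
j(n) = -5/(2*n) (j(n) = -5*1/(2*n) = -5/(2*n))
S(k, U) = √(U² + k²)
-134 + S((2 - 2) + 1, -5)*j(8) = -134 + √((-5)² + ((2 - 2) + 1)²)*(-5/2/8) = -134 + √(25 + (0 + 1)²)*(-5/2*⅛) = -134 + √(25 + 1²)*(-5/16) = -134 + √(25 + 1)*(-5/16) = -134 + √26*(-5/16) = -134 - 5*√26/16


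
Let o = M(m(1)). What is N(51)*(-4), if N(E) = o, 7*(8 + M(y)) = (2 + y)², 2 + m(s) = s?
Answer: 220/7 ≈ 31.429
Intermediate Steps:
m(s) = -2 + s
M(y) = -8 + (2 + y)²/7
o = -55/7 (o = -8 + (2 + (-2 + 1))²/7 = -8 + (2 - 1)²/7 = -8 + (⅐)*1² = -8 + (⅐)*1 = -8 + ⅐ = -55/7 ≈ -7.8571)
N(E) = -55/7
N(51)*(-4) = -55/7*(-4) = 220/7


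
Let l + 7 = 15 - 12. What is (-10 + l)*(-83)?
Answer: 1162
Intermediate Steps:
l = -4 (l = -7 + (15 - 12) = -7 + 3 = -4)
(-10 + l)*(-83) = (-10 - 4)*(-83) = -14*(-83) = 1162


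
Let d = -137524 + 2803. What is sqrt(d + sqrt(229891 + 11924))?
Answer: sqrt(-134721 + 7*sqrt(4935)) ≈ 366.37*I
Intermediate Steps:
d = -134721
sqrt(d + sqrt(229891 + 11924)) = sqrt(-134721 + sqrt(229891 + 11924)) = sqrt(-134721 + sqrt(241815)) = sqrt(-134721 + 7*sqrt(4935))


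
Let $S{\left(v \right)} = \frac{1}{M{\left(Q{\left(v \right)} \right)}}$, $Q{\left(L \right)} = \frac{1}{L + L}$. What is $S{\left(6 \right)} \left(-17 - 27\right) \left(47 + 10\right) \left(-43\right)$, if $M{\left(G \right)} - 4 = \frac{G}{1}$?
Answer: $\frac{1294128}{49} \approx 26411.0$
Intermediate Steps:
$Q{\left(L \right)} = \frac{1}{2 L}$
$M{\left(G \right)} = 4 + G$ ($M{\left(G \right)} = 4 + \frac{G}{1} = 4 + G 1 = 4 + G$)
$S{\left(v \right)} = \frac{1}{4 + \frac{1}{2 v}}$
$S{\left(6 \right)} \left(-17 - 27\right) \left(47 + 10\right) \left(-43\right) = 2 \cdot 6 \frac{1}{1 + 8 \cdot 6} \left(-17 - 27\right) \left(47 + 10\right) \left(-43\right) = 2 \cdot 6 \frac{1}{1 + 48} \left(\left(-44\right) 57\right) \left(-43\right) = 2 \cdot 6 \cdot \frac{1}{49} \left(-2508\right) \left(-43\right) = \frac{12}{49} \left(-2508\right) \left(-43\right) = \left(- \frac{30096}{49}\right) \left(-43\right) = \frac{1294128}{49}$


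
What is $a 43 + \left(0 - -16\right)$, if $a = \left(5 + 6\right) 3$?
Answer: $1435$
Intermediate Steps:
$a = 33$ ($a = 11 \cdot 3 = 33$)
$a 43 + \left(0 - -16\right) = 33 \cdot 43 + \left(0 - -16\right) = 1419 + \left(0 + 16\right) = 1419 + 16 = 1435$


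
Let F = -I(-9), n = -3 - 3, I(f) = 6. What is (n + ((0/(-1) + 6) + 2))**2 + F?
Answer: -2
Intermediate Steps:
n = -6
F = -6 (F = -1*6 = -6)
(n + ((0/(-1) + 6) + 2))**2 + F = (-6 + ((0/(-1) + 6) + 2))**2 - 6 = (-6 + ((0*(-1) + 6) + 2))**2 - 6 = (-6 + ((0 + 6) + 2))**2 - 6 = (-6 + (6 + 2))**2 - 6 = (-6 + 8)**2 - 6 = 2**2 - 6 = 4 - 6 = -2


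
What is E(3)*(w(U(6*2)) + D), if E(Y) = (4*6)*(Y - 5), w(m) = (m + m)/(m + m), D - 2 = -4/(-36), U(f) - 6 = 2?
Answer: -448/3 ≈ -149.33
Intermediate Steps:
U(f) = 8 (U(f) = 6 + 2 = 8)
D = 19/9 (D = 2 - 4/(-36) = 2 - 4*(-1/36) = 2 + ⅑ = 19/9 ≈ 2.1111)
w(m) = 1 (w(m) = (2*m)/((2*m)) = (2*m)*(1/(2*m)) = 1)
E(Y) = -120 + 24*Y (E(Y) = 24*(-5 + Y) = -120 + 24*Y)
E(3)*(w(U(6*2)) + D) = (-120 + 24*3)*(1 + 19/9) = (-120 + 72)*(28/9) = -48*28/9 = -448/3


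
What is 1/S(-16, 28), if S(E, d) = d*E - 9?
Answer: -1/457 ≈ -0.0021882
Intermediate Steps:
S(E, d) = -9 + E*d (S(E, d) = E*d - 9 = -9 + E*d)
1/S(-16, 28) = 1/(-9 - 16*28) = 1/(-9 - 448) = 1/(-457) = -1/457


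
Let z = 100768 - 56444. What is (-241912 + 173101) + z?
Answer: -24487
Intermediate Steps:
z = 44324
(-241912 + 173101) + z = (-241912 + 173101) + 44324 = -68811 + 44324 = -24487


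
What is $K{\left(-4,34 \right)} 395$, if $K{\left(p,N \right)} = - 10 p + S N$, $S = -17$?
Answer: $-212510$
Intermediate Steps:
$K{\left(p,N \right)} = - 17 N - 10 p$ ($K{\left(p,N \right)} = - 10 p - 17 N = - 17 N - 10 p$)
$K{\left(-4,34 \right)} 395 = \left(\left(-17\right) 34 - -40\right) 395 = \left(-578 + 40\right) 395 = \left(-538\right) 395 = -212510$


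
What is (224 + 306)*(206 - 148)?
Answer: 30740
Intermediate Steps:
(224 + 306)*(206 - 148) = 530*58 = 30740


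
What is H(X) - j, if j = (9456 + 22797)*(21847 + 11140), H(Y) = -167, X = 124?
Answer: -1063929878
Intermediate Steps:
j = 1063929711 (j = 32253*32987 = 1063929711)
H(X) - j = -167 - 1*1063929711 = -167 - 1063929711 = -1063929878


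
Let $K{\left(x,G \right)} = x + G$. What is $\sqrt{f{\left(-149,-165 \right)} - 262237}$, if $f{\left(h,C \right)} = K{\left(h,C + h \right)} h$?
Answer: $5 i \sqrt{7730} \approx 439.6 i$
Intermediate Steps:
$K{\left(x,G \right)} = G + x$
$f{\left(h,C \right)} = h \left(C + 2 h\right)$ ($f{\left(h,C \right)} = \left(\left(C + h\right) + h\right) h = \left(C + 2 h\right) h = h \left(C + 2 h\right)$)
$\sqrt{f{\left(-149,-165 \right)} - 262237} = \sqrt{- 149 \left(-165 + 2 \left(-149\right)\right) - 262237} = \sqrt{- 149 \left(-165 - 298\right) - 262237} = \sqrt{\left(-149\right) \left(-463\right) - 262237} = \sqrt{68987 - 262237} = \sqrt{-193250} = 5 i \sqrt{7730}$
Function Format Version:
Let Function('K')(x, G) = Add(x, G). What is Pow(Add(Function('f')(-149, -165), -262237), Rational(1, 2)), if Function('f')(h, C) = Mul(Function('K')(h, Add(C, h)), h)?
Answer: Mul(5, I, Pow(7730, Rational(1, 2))) ≈ Mul(439.60, I)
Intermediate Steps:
Function('K')(x, G) = Add(G, x)
Function('f')(h, C) = Mul(h, Add(C, Mul(2, h))) (Function('f')(h, C) = Mul(Add(Add(C, h), h), h) = Mul(Add(C, Mul(2, h)), h) = Mul(h, Add(C, Mul(2, h))))
Pow(Add(Function('f')(-149, -165), -262237), Rational(1, 2)) = Pow(Add(Mul(-149, Add(-165, Mul(2, -149))), -262237), Rational(1, 2)) = Pow(Add(Mul(-149, Add(-165, -298)), -262237), Rational(1, 2)) = Pow(Add(Mul(-149, -463), -262237), Rational(1, 2)) = Pow(Add(68987, -262237), Rational(1, 2)) = Pow(-193250, Rational(1, 2)) = Mul(5, I, Pow(7730, Rational(1, 2)))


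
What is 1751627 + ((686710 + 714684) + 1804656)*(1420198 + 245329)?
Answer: 5339764589977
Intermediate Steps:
1751627 + ((686710 + 714684) + 1804656)*(1420198 + 245329) = 1751627 + (1401394 + 1804656)*1665527 = 1751627 + 3206050*1665527 = 1751627 + 5339762838350 = 5339764589977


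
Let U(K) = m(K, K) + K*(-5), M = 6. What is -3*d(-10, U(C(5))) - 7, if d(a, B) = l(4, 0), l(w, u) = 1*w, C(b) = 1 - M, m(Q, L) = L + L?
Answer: -19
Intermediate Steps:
m(Q, L) = 2*L
C(b) = -5 (C(b) = 1 - 1*6 = 1 - 6 = -5)
U(K) = -3*K (U(K) = 2*K + K*(-5) = 2*K - 5*K = -3*K)
l(w, u) = w
d(a, B) = 4
-3*d(-10, U(C(5))) - 7 = -3*4 - 7 = -12 - 7 = -19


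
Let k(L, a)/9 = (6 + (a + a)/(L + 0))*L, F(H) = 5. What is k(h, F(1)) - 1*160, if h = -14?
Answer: -826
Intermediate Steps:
k(L, a) = 9*L*(6 + 2*a/L) (k(L, a) = 9*((6 + (a + a)/(L + 0))*L) = 9*((6 + (2*a)/L)*L) = 9*((6 + 2*a/L)*L) = 9*(L*(6 + 2*a/L)) = 9*L*(6 + 2*a/L))
k(h, F(1)) - 1*160 = (18*5 + 54*(-14)) - 1*160 = (90 - 756) - 160 = -666 - 160 = -826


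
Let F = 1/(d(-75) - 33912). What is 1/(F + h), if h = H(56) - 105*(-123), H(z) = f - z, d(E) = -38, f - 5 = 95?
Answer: 33950/439958049 ≈ 7.7166e-5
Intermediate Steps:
f = 100 (f = 5 + 95 = 100)
H(z) = 100 - z
F = -1/33950 (F = 1/(-38 - 33912) = 1/(-33950) = -1/33950 ≈ -2.9455e-5)
h = 12959 (h = (100 - 1*56) - 105*(-123) = (100 - 56) - 1*(-12915) = 44 + 12915 = 12959)
1/(F + h) = 1/(-1/33950 + 12959) = 1/(439958049/33950) = 33950/439958049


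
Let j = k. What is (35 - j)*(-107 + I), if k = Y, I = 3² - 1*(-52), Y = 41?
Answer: 276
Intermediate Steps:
I = 61 (I = 9 + 52 = 61)
k = 41
j = 41
(35 - j)*(-107 + I) = (35 - 1*41)*(-107 + 61) = (35 - 41)*(-46) = -6*(-46) = 276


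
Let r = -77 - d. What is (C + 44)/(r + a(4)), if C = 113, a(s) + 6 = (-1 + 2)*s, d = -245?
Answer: 157/166 ≈ 0.94578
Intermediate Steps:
a(s) = -6 + s (a(s) = -6 + (-1 + 2)*s = -6 + 1*s = -6 + s)
r = 168 (r = -77 - 1*(-245) = -77 + 245 = 168)
(C + 44)/(r + a(4)) = (113 + 44)/(168 + (-6 + 4)) = 157/(168 - 2) = 157/166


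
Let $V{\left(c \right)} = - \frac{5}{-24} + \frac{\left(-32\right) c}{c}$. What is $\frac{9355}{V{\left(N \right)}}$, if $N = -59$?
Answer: $- \frac{224520}{763} \approx -294.26$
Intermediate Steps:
$V{\left(c \right)} = - \frac{763}{24}$ ($V{\left(c \right)} = \left(-5\right) \left(- \frac{1}{24}\right) - 32 = \frac{5}{24} - 32 = - \frac{763}{24}$)
$\frac{9355}{V{\left(N \right)}} = \frac{9355}{- \frac{763}{24}} = 9355 \left(- \frac{24}{763}\right) = - \frac{224520}{763}$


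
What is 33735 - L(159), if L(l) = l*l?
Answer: 8454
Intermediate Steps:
L(l) = l²
33735 - L(159) = 33735 - 1*159² = 33735 - 1*25281 = 33735 - 25281 = 8454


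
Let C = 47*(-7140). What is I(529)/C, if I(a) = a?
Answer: -529/335580 ≈ -0.0015764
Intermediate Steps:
C = -335580
I(529)/C = 529/(-335580) = 529*(-1/335580) = -529/335580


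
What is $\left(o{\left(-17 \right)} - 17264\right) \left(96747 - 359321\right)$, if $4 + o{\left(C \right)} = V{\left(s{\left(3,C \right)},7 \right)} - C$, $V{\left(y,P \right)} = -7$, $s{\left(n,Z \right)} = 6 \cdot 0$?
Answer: $4531502092$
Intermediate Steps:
$s{\left(n,Z \right)} = 0$
$o{\left(C \right)} = -11 - C$ ($o{\left(C \right)} = -4 - \left(7 + C\right) = -11 - C$)
$\left(o{\left(-17 \right)} - 17264\right) \left(96747 - 359321\right) = \left(\left(-11 - -17\right) - 17264\right) \left(96747 - 359321\right) = \left(\left(-11 + 17\right) - 17264\right) \left(-262574\right) = \left(6 - 17264\right) \left(-262574\right) = \left(-17258\right) \left(-262574\right) = 4531502092$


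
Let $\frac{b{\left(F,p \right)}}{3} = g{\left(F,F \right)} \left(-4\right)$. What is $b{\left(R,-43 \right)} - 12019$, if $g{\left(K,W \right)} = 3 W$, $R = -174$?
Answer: $-5755$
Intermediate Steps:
$b{\left(F,p \right)} = - 36 F$ ($b{\left(F,p \right)} = 3 \cdot 3 F \left(-4\right) = 3 \left(- 12 F\right) = - 36 F$)
$b{\left(R,-43 \right)} - 12019 = \left(-36\right) \left(-174\right) - 12019 = 6264 - 12019 = -5755$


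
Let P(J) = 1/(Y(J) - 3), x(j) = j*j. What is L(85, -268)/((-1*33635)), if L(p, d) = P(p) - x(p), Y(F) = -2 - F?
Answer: 92893/432450 ≈ 0.21481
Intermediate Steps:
x(j) = j**2
P(J) = 1/(-5 - J) (P(J) = 1/((-2 - J) - 3) = 1/(-5 - J))
L(p, d) = -p**2 - 1/(5 + p) (L(p, d) = -1/(5 + p) - p**2 = -p**2 - 1/(5 + p))
L(85, -268)/((-1*33635)) = ((-1 + 85**2*(-5 - 1*85))/(5 + 85))/((-1*33635)) = ((-1 + 7225*(-5 - 85))/90)/(-33635) = ((-1 + 7225*(-90))/90)*(-1/33635) = ((-1 - 650250)/90)*(-1/33635) = ((1/90)*(-650251))*(-1/33635) = -650251/90*(-1/33635) = 92893/432450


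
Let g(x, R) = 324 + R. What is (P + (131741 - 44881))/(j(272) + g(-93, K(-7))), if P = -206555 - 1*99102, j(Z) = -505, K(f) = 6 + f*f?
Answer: 218797/126 ≈ 1736.5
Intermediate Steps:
K(f) = 6 + f**2
P = -305657 (P = -206555 - 99102 = -305657)
(P + (131741 - 44881))/(j(272) + g(-93, K(-7))) = (-305657 + (131741 - 44881))/(-505 + (324 + (6 + (-7)**2))) = (-305657 + 86860)/(-505 + (324 + (6 + 49))) = -218797/(-505 + (324 + 55)) = -218797/(-505 + 379) = -218797/(-126) = -218797*(-1/126) = 218797/126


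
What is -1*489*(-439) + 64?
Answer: 214735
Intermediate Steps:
-1*489*(-439) + 64 = -489*(-439) + 64 = 214671 + 64 = 214735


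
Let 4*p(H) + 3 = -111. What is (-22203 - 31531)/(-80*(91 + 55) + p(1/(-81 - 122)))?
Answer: 107468/23417 ≈ 4.5893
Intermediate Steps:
p(H) = -57/2 (p(H) = -¾ + (¼)*(-111) = -¾ - 111/4 = -57/2)
(-22203 - 31531)/(-80*(91 + 55) + p(1/(-81 - 122))) = (-22203 - 31531)/(-80*(91 + 55) - 57/2) = -53734/(-80*146 - 57/2) = -53734/(-11680 - 57/2) = -53734/(-23417/2) = -53734*(-2/23417) = 107468/23417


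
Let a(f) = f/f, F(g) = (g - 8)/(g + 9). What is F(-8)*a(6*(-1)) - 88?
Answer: -104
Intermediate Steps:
F(g) = (-8 + g)/(9 + g)
a(f) = 1
F(-8)*a(6*(-1)) - 88 = ((-8 - 8)/(9 - 8))*1 - 88 = (-16/1)*1 - 88 = (1*(-16))*1 - 88 = -16*1 - 88 = -16 - 88 = -104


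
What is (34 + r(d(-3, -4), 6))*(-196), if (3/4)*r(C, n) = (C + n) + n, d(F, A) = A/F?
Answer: -91336/9 ≈ -10148.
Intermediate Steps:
r(C, n) = 4*C/3 + 8*n/3 (r(C, n) = 4*((C + n) + n)/3 = 4*(C + 2*n)/3 = 4*C/3 + 8*n/3)
(34 + r(d(-3, -4), 6))*(-196) = (34 + (4*(-4/(-3))/3 + (8/3)*6))*(-196) = (34 + (4*(-4*(-⅓))/3 + 16))*(-196) = (34 + ((4/3)*(4/3) + 16))*(-196) = (34 + (16/9 + 16))*(-196) = (34 + 160/9)*(-196) = (466/9)*(-196) = -91336/9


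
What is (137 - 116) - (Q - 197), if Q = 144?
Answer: 74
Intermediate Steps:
(137 - 116) - (Q - 197) = (137 - 116) - (144 - 197) = 21 - 1*(-53) = 21 + 53 = 74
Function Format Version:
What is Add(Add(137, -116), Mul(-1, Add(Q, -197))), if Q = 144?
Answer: 74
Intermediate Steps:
Add(Add(137, -116), Mul(-1, Add(Q, -197))) = Add(Add(137, -116), Mul(-1, Add(144, -197))) = Add(21, Mul(-1, -53)) = Add(21, 53) = 74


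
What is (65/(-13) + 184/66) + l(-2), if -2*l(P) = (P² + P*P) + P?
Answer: -172/33 ≈ -5.2121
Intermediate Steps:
l(P) = -P² - P/2 (l(P) = -((P² + P*P) + P)/2 = -((P² + P²) + P)/2 = -(2*P² + P)/2 = -(P + 2*P²)/2 = -P² - P/2)
(65/(-13) + 184/66) + l(-2) = (65/(-13) + 184/66) - 1*(-2)*(½ - 2) = (65*(-1/13) + 184*(1/66)) - 1*(-2)*(-3/2) = (-5 + 92/33) - 3 = -73/33 - 3 = -172/33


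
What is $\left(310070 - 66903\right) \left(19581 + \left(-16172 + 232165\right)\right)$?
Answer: $57283822858$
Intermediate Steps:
$\left(310070 - 66903\right) \left(19581 + \left(-16172 + 232165\right)\right) = 243167 \left(19581 + 215993\right) = 243167 \cdot 235574 = 57283822858$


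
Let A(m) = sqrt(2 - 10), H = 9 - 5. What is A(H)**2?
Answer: -8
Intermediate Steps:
H = 4
A(m) = 2*I*sqrt(2) (A(m) = sqrt(-8) = 2*I*sqrt(2))
A(H)**2 = (2*I*sqrt(2))**2 = -8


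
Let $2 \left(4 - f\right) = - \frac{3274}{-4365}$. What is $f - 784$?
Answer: $- \frac{3406337}{4365} \approx -780.38$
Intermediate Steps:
$f = \frac{15823}{4365}$ ($f = 4 - \frac{\left(-3274\right) \frac{1}{-4365}}{2} = 4 - \frac{\left(-3274\right) \left(- \frac{1}{4365}\right)}{2} = 4 - \frac{1637}{4365} = \frac{15823}{4365} \approx 3.625$)
$f - 784 = \frac{15823}{4365} - 784 = - \frac{3406337}{4365}$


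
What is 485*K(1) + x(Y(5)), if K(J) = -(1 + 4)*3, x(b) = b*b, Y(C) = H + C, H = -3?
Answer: -7271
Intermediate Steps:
Y(C) = -3 + C
x(b) = b²
K(J) = -15 (K(J) = -5*3 = -1*15 = -15)
485*K(1) + x(Y(5)) = 485*(-15) + (-3 + 5)² = -7275 + 2² = -7275 + 4 = -7271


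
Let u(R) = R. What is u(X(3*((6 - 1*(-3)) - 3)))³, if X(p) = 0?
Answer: 0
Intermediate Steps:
u(X(3*((6 - 1*(-3)) - 3)))³ = 0³ = 0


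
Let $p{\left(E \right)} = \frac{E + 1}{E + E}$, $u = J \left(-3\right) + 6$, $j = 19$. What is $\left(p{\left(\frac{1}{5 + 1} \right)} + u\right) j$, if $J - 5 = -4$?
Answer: $\frac{247}{2} \approx 123.5$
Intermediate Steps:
$J = 1$ ($J = 5 - 4 = 1$)
$u = 3$ ($u = 1 \left(-3\right) + 6 = -3 + 6 = 3$)
$p{\left(E \right)} = \frac{1 + E}{2 E}$
$\left(p{\left(\frac{1}{5 + 1} \right)} + u\right) j = \left(\frac{1 + \frac{1}{5 + 1}}{2 \frac{1}{5 + 1}} + 3\right) 19 = \left(\frac{1 + \frac{1}{6}}{2 \cdot \frac{1}{6}} + 3\right) 19 = \left(\frac{\frac{1}{\frac{1}{6}} \left(1 + \frac{1}{6}\right)}{2} + 3\right) 19 = \left(\frac{1}{2} \cdot 6 \cdot \frac{7}{6} + 3\right) 19 = \left(\frac{7}{2} + 3\right) 19 = \frac{13}{2} \cdot 19 = \frac{247}{2}$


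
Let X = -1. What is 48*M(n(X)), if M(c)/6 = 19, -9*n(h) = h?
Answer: 5472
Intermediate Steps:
n(h) = -h/9
M(c) = 114 (M(c) = 6*19 = 114)
48*M(n(X)) = 48*114 = 5472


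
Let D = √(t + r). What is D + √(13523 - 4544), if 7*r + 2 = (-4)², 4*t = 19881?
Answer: √8979 + √19889/2 ≈ 165.27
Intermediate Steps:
t = 19881/4 (t = (¼)*19881 = 19881/4 ≈ 4970.3)
r = 2 (r = -2/7 + (⅐)*(-4)² = -2/7 + (⅐)*16 = -2/7 + 16/7 = 2)
D = √19889/2 (D = √(19881/4 + 2) = √(19889/4) = √19889/2 ≈ 70.514)
D + √(13523 - 4544) = √19889/2 + √(13523 - 4544) = √19889/2 + √8979 = √8979 + √19889/2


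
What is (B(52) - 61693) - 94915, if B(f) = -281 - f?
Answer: -156941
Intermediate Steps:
(B(52) - 61693) - 94915 = ((-281 - 1*52) - 61693) - 94915 = ((-281 - 52) - 61693) - 94915 = (-333 - 61693) - 94915 = -62026 - 94915 = -156941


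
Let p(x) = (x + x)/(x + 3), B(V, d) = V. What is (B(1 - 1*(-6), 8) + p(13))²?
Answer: 4761/64 ≈ 74.391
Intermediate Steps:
p(x) = 2*x/(3 + x) (p(x) = (2*x)/(3 + x) = 2*x/(3 + x))
(B(1 - 1*(-6), 8) + p(13))² = ((1 - 1*(-6)) + 2*13/(3 + 13))² = ((1 + 6) + 2*13/16)² = (7 + 2*13*(1/16))² = (7 + 13/8)² = (69/8)² = 4761/64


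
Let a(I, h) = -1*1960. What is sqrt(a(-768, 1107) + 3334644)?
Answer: 2*sqrt(833171) ≈ 1825.6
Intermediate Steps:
a(I, h) = -1960
sqrt(a(-768, 1107) + 3334644) = sqrt(-1960 + 3334644) = sqrt(3332684) = 2*sqrt(833171)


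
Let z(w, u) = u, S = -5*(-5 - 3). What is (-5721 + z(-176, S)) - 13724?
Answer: -19405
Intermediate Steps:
S = 40 (S = -5*(-8) = 40)
(-5721 + z(-176, S)) - 13724 = (-5721 + 40) - 13724 = -5681 - 13724 = -19405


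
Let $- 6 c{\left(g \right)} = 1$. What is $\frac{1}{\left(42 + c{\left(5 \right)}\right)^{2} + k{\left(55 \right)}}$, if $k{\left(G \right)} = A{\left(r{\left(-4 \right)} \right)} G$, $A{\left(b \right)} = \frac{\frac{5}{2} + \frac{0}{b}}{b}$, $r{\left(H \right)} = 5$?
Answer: $\frac{36}{63991} \approx 0.00056258$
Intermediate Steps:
$c{\left(g \right)} = - \frac{1}{6}$ ($c{\left(g \right)} = \left(- \frac{1}{6}\right) 1 = - \frac{1}{6}$)
$A{\left(b \right)} = \frac{5}{2 b}$ ($A{\left(b \right)} = \frac{5 \cdot \frac{1}{2} + 0}{b} = \frac{\frac{5}{2} + 0}{b} = \frac{5}{2 b}$)
$k{\left(G \right)} = \frac{G}{2}$ ($k{\left(G \right)} = \frac{5}{2 \cdot 5} G = \frac{5}{2} \cdot \frac{1}{5} G = \frac{G}{2}$)
$\frac{1}{\left(42 + c{\left(5 \right)}\right)^{2} + k{\left(55 \right)}} = \frac{1}{\left(42 - \frac{1}{6}\right)^{2} + \frac{1}{2} \cdot 55} = \frac{1}{\left(\frac{251}{6}\right)^{2} + \frac{55}{2}} = \frac{1}{\frac{63001}{36} + \frac{55}{2}} = \frac{1}{\frac{63991}{36}} = \frac{36}{63991}$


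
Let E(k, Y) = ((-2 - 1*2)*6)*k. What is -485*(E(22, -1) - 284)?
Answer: 393820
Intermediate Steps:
E(k, Y) = -24*k (E(k, Y) = ((-2 - 2)*6)*k = (-4*6)*k = -24*k)
-485*(E(22, -1) - 284) = -485*(-24*22 - 284) = -485*(-528 - 284) = -485*(-812) = 393820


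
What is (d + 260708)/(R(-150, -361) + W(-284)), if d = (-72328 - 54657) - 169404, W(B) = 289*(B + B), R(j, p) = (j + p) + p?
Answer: 35681/165024 ≈ 0.21622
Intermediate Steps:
R(j, p) = j + 2*p
W(B) = 578*B (W(B) = 289*(2*B) = 578*B)
d = -296389 (d = -126985 - 169404 = -296389)
(d + 260708)/(R(-150, -361) + W(-284)) = (-296389 + 260708)/((-150 + 2*(-361)) + 578*(-284)) = -35681/((-150 - 722) - 164152) = -35681/(-872 - 164152) = -35681/(-165024) = -35681*(-1/165024) = 35681/165024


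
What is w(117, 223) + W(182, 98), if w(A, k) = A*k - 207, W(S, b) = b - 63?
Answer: 25919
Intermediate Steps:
W(S, b) = -63 + b
w(A, k) = -207 + A*k
w(117, 223) + W(182, 98) = (-207 + 117*223) + (-63 + 98) = (-207 + 26091) + 35 = 25884 + 35 = 25919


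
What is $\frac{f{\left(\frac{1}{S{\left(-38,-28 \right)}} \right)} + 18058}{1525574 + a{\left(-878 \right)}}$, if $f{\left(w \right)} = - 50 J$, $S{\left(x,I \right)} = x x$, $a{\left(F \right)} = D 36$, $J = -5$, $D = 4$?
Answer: $\frac{9154}{762859} \approx 0.012$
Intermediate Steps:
$a{\left(F \right)} = 144$ ($a{\left(F \right)} = 4 \cdot 36 = 144$)
$S{\left(x,I \right)} = x^{2}$
$f{\left(w \right)} = 250$ ($f{\left(w \right)} = \left(-50\right) \left(-5\right) = 250$)
$\frac{f{\left(\frac{1}{S{\left(-38,-28 \right)}} \right)} + 18058}{1525574 + a{\left(-878 \right)}} = \frac{250 + 18058}{1525574 + 144} = \frac{18308}{1525718} = 18308 \cdot \frac{1}{1525718} = \frac{9154}{762859}$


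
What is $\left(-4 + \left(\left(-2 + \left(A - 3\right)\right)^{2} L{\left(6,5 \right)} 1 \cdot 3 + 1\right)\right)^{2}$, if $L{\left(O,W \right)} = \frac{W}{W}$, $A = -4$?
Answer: $57600$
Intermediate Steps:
$L{\left(O,W \right)} = 1$
$\left(-4 + \left(\left(-2 + \left(A - 3\right)\right)^{2} L{\left(6,5 \right)} 1 \cdot 3 + 1\right)\right)^{2} = \left(-4 + \left(\left(-2 - 7\right)^{2} \cdot 1 \cdot 1 \cdot 3 + 1\right)\right)^{2} = \left(-4 + \left(\left(-2 - 7\right)^{2} \cdot 1 \cdot 3 + 1\right)\right)^{2} = \left(-4 + \left(\left(-2 - 7\right)^{2} \cdot 3 + 1\right)\right)^{2} = \left(-4 + \left(\left(-9\right)^{2} \cdot 3 + 1\right)\right)^{2} = \left(-4 + \left(81 \cdot 3 + 1\right)\right)^{2} = \left(-4 + \left(243 + 1\right)\right)^{2} = \left(-4 + 244\right)^{2} = 240^{2} = 57600$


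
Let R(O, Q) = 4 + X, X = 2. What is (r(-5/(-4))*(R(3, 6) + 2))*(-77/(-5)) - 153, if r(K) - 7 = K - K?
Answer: 3547/5 ≈ 709.40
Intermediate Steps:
R(O, Q) = 6 (R(O, Q) = 4 + 2 = 6)
r(K) = 7 (r(K) = 7 + (K - K) = 7 + 0 = 7)
(r(-5/(-4))*(R(3, 6) + 2))*(-77/(-5)) - 153 = (7*(6 + 2))*(-77/(-5)) - 153 = (7*8)*(-77*(-1)/5) - 153 = 56*(-11*(-7/5)) - 153 = 56*(77/5) - 153 = 4312/5 - 153 = 3547/5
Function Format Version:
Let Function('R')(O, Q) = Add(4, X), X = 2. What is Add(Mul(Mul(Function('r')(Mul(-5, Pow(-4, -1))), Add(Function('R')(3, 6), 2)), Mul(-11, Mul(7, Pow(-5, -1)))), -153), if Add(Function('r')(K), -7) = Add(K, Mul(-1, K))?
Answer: Rational(3547, 5) ≈ 709.40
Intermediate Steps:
Function('R')(O, Q) = 6 (Function('R')(O, Q) = Add(4, 2) = 6)
Function('r')(K) = 7 (Function('r')(K) = Add(7, Add(K, Mul(-1, K))) = Add(7, 0) = 7)
Add(Mul(Mul(Function('r')(Mul(-5, Pow(-4, -1))), Add(Function('R')(3, 6), 2)), Mul(-11, Mul(7, Pow(-5, -1)))), -153) = Add(Mul(Mul(7, Add(6, 2)), Mul(-11, Mul(7, Pow(-5, -1)))), -153) = Add(Mul(Mul(7, 8), Mul(-11, Mul(7, Rational(-1, 5)))), -153) = Add(Mul(56, Mul(-11, Rational(-7, 5))), -153) = Add(Mul(56, Rational(77, 5)), -153) = Add(Rational(4312, 5), -153) = Rational(3547, 5)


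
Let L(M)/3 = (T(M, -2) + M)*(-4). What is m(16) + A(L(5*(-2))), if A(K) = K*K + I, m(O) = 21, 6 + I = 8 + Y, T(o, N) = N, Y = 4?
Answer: 20763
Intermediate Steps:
I = 6 (I = -6 + (8 + 4) = -6 + 12 = 6)
L(M) = 24 - 12*M (L(M) = 3*((-2 + M)*(-4)) = 3*(8 - 4*M) = 24 - 12*M)
A(K) = 6 + K² (A(K) = K*K + 6 = K² + 6 = 6 + K²)
m(16) + A(L(5*(-2))) = 21 + (6 + (24 - 60*(-2))²) = 21 + (6 + (24 - 12*(-10))²) = 21 + (6 + (24 + 120)²) = 21 + (6 + 144²) = 21 + (6 + 20736) = 21 + 20742 = 20763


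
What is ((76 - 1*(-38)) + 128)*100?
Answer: 24200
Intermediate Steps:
((76 - 1*(-38)) + 128)*100 = ((76 + 38) + 128)*100 = (114 + 128)*100 = 242*100 = 24200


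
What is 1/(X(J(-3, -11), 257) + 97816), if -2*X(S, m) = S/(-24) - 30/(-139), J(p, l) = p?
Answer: 2224/217542405 ≈ 1.0223e-5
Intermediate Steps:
X(S, m) = -15/139 + S/48 (X(S, m) = -(S/(-24) - 30/(-139))/2 = -(S*(-1/24) - 30*(-1/139))/2 = -(-S/24 + 30/139)/2 = -(30/139 - S/24)/2 = -15/139 + S/48)
1/(X(J(-3, -11), 257) + 97816) = 1/((-15/139 + (1/48)*(-3)) + 97816) = 1/((-15/139 - 1/16) + 97816) = 1/(-379/2224 + 97816) = 1/(217542405/2224) = 2224/217542405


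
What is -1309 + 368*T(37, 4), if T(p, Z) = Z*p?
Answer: 53155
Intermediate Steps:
-1309 + 368*T(37, 4) = -1309 + 368*(4*37) = -1309 + 368*148 = -1309 + 54464 = 53155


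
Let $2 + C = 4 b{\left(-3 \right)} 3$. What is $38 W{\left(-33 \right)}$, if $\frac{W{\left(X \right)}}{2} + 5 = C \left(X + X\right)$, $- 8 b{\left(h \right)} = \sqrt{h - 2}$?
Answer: $9652 + 7524 i \sqrt{5} \approx 9652.0 + 16824.0 i$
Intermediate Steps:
$b{\left(h \right)} = - \frac{\sqrt{-2 + h}}{8}$ ($b{\left(h \right)} = - \frac{\sqrt{h - 2}}{8} = - \frac{\sqrt{-2 + h}}{8}$)
$C = -2 - \frac{3 i \sqrt{5}}{2}$ ($C = -2 + 4 \left(- \frac{\sqrt{-2 - 3}}{8}\right) 3 = -2 + 4 \left(- \frac{\sqrt{-5}}{8}\right) 3 = -2 + 4 \left(- \frac{i \sqrt{5}}{8}\right) 3 = -2 + - \frac{i \sqrt{5}}{2} \cdot 3 = -2 - \frac{3 i \sqrt{5}}{2} \approx -2.0 - 3.3541 i$)
$W{\left(X \right)} = -10 + 4 X \left(-2 - \frac{3 i \sqrt{5}}{2}\right)$ ($W{\left(X \right)} = -10 + 2 \left(-2 - \frac{3 i \sqrt{5}}{2}\right) \left(X + X\right) = -10 + 2 \left(-2 - \frac{3 i \sqrt{5}}{2}\right) 2 X = -10 + 2 \cdot 2 X \left(-2 - \frac{3 i \sqrt{5}}{2}\right) = -10 + 4 X \left(-2 - \frac{3 i \sqrt{5}}{2}\right)$)
$38 W{\left(-33 \right)} = 38 \left(-10 - - 66 \left(4 + 3 i \sqrt{5}\right)\right) = 38 \left(-10 + \left(264 + 198 i \sqrt{5}\right)\right) = 38 \left(254 + 198 i \sqrt{5}\right) = 9652 + 7524 i \sqrt{5}$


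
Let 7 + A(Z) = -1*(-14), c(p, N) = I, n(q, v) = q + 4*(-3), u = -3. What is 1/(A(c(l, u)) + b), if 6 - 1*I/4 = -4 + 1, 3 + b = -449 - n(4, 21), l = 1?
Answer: -1/437 ≈ -0.0022883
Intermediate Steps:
n(q, v) = -12 + q (n(q, v) = q - 12 = -12 + q)
b = -444 (b = -3 + (-449 - (-12 + 4)) = -3 + (-449 - 1*(-8)) = -3 + (-449 + 8) = -3 - 441 = -444)
I = 36 (I = 24 - 4*(-4 + 1) = 24 - 4*(-3) = 24 + 12 = 36)
c(p, N) = 36
A(Z) = 7 (A(Z) = -7 - 1*(-14) = -7 + 14 = 7)
1/(A(c(l, u)) + b) = 1/(7 - 444) = 1/(-437) = -1/437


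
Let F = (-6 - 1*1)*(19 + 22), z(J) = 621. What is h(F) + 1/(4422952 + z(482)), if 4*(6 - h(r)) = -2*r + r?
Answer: -1163399695/17694292 ≈ -65.750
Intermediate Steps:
F = -287 (F = (-6 - 1)*41 = -7*41 = -287)
h(r) = 6 + r/4 (h(r) = 6 - (-2*r + r)/4 = 6 - (-1)*r/4 = 6 + r/4)
h(F) + 1/(4422952 + z(482)) = (6 + (1/4)*(-287)) + 1/(4422952 + 621) = (6 - 287/4) + 1/4423573 = -263/4 + 1/4423573 = -1163399695/17694292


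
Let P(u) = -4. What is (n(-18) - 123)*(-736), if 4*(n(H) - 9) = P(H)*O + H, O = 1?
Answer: 87952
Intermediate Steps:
n(H) = 8 + H/4 (n(H) = 9 + (-4*1 + H)/4 = 9 + (-4 + H)/4 = 9 + (-1 + H/4) = 8 + H/4)
(n(-18) - 123)*(-736) = ((8 + (¼)*(-18)) - 123)*(-736) = ((8 - 9/2) - 123)*(-736) = (7/2 - 123)*(-736) = -239/2*(-736) = 87952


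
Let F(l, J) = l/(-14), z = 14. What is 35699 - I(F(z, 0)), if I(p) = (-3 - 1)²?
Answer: 35683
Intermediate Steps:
F(l, J) = -l/14 (F(l, J) = l*(-1/14) = -l/14)
I(p) = 16 (I(p) = (-4)² = 16)
35699 - I(F(z, 0)) = 35699 - 1*16 = 35699 - 16 = 35683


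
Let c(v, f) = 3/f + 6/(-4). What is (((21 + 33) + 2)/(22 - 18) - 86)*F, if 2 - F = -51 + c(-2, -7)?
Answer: -27684/7 ≈ -3954.9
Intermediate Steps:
c(v, f) = -3/2 + 3/f (c(v, f) = 3/f + 6*(-¼) = 3/f - 3/2 = -3/2 + 3/f)
F = 769/14 (F = 2 - (-51 + (-3/2 + 3/(-7))) = 2 - (-51 + (-3/2 + 3*(-⅐))) = 2 - (-51 + (-3/2 - 3/7)) = 2 - (-51 - 27/14) = 2 - 1*(-741/14) = 2 + 741/14 = 769/14 ≈ 54.929)
(((21 + 33) + 2)/(22 - 18) - 86)*F = (((21 + 33) + 2)/(22 - 18) - 86)*(769/14) = ((54 + 2)/4 - 86)*(769/14) = (56*(¼) - 86)*(769/14) = (14 - 86)*(769/14) = -72*769/14 = -27684/7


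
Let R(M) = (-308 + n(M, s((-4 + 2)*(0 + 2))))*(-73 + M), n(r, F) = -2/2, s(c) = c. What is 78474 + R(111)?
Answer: 66732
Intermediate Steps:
n(r, F) = -1 (n(r, F) = -2*½ = -1)
R(M) = 22557 - 309*M (R(M) = (-308 - 1)*(-73 + M) = -309*(-73 + M) = 22557 - 309*M)
78474 + R(111) = 78474 + (22557 - 309*111) = 78474 + (22557 - 34299) = 78474 - 11742 = 66732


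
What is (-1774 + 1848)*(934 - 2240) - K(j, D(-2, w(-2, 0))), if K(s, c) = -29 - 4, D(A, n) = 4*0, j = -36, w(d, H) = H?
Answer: -96611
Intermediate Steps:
D(A, n) = 0
K(s, c) = -33
(-1774 + 1848)*(934 - 2240) - K(j, D(-2, w(-2, 0))) = (-1774 + 1848)*(934 - 2240) - 1*(-33) = 74*(-1306) + 33 = -96644 + 33 = -96611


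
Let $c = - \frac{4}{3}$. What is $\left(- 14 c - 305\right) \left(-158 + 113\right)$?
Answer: $12885$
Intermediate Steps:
$c = - \frac{4}{3}$ ($c = \left(-4\right) \frac{1}{3} = - \frac{4}{3} \approx -1.3333$)
$\left(- 14 c - 305\right) \left(-158 + 113\right) = \left(\left(-14\right) \left(- \frac{4}{3}\right) - 305\right) \left(-158 + 113\right) = \left(\frac{56}{3} - 305\right) \left(-45\right) = \left(- \frac{859}{3}\right) \left(-45\right) = 12885$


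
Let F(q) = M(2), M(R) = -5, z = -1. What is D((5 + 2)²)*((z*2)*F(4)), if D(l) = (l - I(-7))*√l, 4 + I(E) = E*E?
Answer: 280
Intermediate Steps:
F(q) = -5
I(E) = -4 + E² (I(E) = -4 + E*E = -4 + E²)
D(l) = √l*(-45 + l) (D(l) = (l - (-4 + (-7)²))*√l = (l - (-4 + 49))*√l = (l - 1*45)*√l = (l - 45)*√l = (-45 + l)*√l = √l*(-45 + l))
D((5 + 2)²)*((z*2)*F(4)) = (√((5 + 2)²)*(-45 + (5 + 2)²))*(-1*2*(-5)) = (√(7²)*(-45 + 7²))*(-2*(-5)) = (√49*(-45 + 49))*10 = (7*4)*10 = 28*10 = 280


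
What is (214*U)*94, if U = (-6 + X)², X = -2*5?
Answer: 5149696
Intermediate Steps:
X = -10
U = 256 (U = (-6 - 10)² = (-16)² = 256)
(214*U)*94 = (214*256)*94 = 54784*94 = 5149696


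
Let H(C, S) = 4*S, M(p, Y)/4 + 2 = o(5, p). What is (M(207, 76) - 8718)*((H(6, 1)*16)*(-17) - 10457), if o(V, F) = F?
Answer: 91182410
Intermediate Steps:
M(p, Y) = -8 + 4*p
(M(207, 76) - 8718)*((H(6, 1)*16)*(-17) - 10457) = ((-8 + 4*207) - 8718)*(((4*1)*16)*(-17) - 10457) = ((-8 + 828) - 8718)*((4*16)*(-17) - 10457) = (820 - 8718)*(64*(-17) - 10457) = -7898*(-1088 - 10457) = -7898*(-11545) = 91182410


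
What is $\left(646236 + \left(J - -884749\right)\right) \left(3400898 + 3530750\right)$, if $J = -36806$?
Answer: $10357122876992$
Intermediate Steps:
$\left(646236 + \left(J - -884749\right)\right) \left(3400898 + 3530750\right) = \left(646236 - -847943\right) \left(3400898 + 3530750\right) = \left(646236 + \left(-36806 + 884749\right)\right) 6931648 = \left(646236 + 847943\right) 6931648 = 1494179 \cdot 6931648 = 10357122876992$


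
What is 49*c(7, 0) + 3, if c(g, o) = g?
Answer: 346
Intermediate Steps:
49*c(7, 0) + 3 = 49*7 + 3 = 343 + 3 = 346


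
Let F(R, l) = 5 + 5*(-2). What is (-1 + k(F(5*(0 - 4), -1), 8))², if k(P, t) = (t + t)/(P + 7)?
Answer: 49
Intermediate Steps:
F(R, l) = -5 (F(R, l) = 5 - 10 = -5)
k(P, t) = 2*t/(7 + P) (k(P, t) = (2*t)/(7 + P) = 2*t/(7 + P))
(-1 + k(F(5*(0 - 4), -1), 8))² = (-1 + 2*8/(7 - 5))² = (-1 + 2*8/2)² = (-1 + 2*8*(½))² = (-1 + 8)² = 7² = 49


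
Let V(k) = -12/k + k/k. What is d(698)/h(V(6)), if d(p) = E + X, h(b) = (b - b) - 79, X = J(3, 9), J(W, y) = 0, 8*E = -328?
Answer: 41/79 ≈ 0.51899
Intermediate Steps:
E = -41 (E = (⅛)*(-328) = -41)
X = 0
V(k) = 1 - 12/k (V(k) = -12/k + 1 = 1 - 12/k)
h(b) = -79 (h(b) = 0 - 79 = -79)
d(p) = -41 (d(p) = -41 + 0 = -41)
d(698)/h(V(6)) = -41/(-79) = -41*(-1/79) = 41/79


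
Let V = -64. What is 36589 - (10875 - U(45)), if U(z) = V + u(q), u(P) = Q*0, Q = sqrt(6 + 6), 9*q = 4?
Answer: 25650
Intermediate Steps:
q = 4/9 (q = (1/9)*4 = 4/9 ≈ 0.44444)
Q = 2*sqrt(3) (Q = sqrt(12) = 2*sqrt(3) ≈ 3.4641)
u(P) = 0 (u(P) = (2*sqrt(3))*0 = 0)
U(z) = -64 (U(z) = -64 + 0 = -64)
36589 - (10875 - U(45)) = 36589 - (10875 - 1*(-64)) = 36589 - (10875 + 64) = 36589 - 1*10939 = 36589 - 10939 = 25650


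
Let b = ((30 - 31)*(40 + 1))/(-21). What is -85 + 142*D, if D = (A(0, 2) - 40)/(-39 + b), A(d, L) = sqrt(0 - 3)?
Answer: 26575/389 - 1491*I*sqrt(3)/389 ≈ 68.316 - 6.6388*I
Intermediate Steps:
A(d, L) = I*sqrt(3) (A(d, L) = sqrt(-3) = I*sqrt(3))
b = 41/21 (b = -1*41*(-1/21) = -41*(-1/21) = 41/21 ≈ 1.9524)
D = 420/389 - 21*I*sqrt(3)/778 (D = (I*sqrt(3) - 40)/(-39 + 41/21) = (-40 + I*sqrt(3))/(-778/21) = (-40 + I*sqrt(3))*(-21/778) = 420/389 - 21*I*sqrt(3)/778 ≈ 1.0797 - 0.046752*I)
-85 + 142*D = -85 + 142*(420/389 - 21*I*sqrt(3)/778) = -85 + (59640/389 - 1491*I*sqrt(3)/389) = 26575/389 - 1491*I*sqrt(3)/389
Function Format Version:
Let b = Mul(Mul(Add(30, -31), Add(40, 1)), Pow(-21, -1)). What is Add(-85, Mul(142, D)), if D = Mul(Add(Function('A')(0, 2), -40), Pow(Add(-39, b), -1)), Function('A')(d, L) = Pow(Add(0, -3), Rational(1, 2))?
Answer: Add(Rational(26575, 389), Mul(Rational(-1491, 389), I, Pow(3, Rational(1, 2)))) ≈ Add(68.316, Mul(-6.6388, I))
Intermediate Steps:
Function('A')(d, L) = Mul(I, Pow(3, Rational(1, 2))) (Function('A')(d, L) = Pow(-3, Rational(1, 2)) = Mul(I, Pow(3, Rational(1, 2))))
b = Rational(41, 21) (b = Mul(Mul(-1, 41), Rational(-1, 21)) = Mul(-41, Rational(-1, 21)) = Rational(41, 21) ≈ 1.9524)
D = Add(Rational(420, 389), Mul(Rational(-21, 778), I, Pow(3, Rational(1, 2)))) (D = Mul(Add(Mul(I, Pow(3, Rational(1, 2))), -40), Pow(Add(-39, Rational(41, 21)), -1)) = Mul(Add(-40, Mul(I, Pow(3, Rational(1, 2)))), Pow(Rational(-778, 21), -1)) = Mul(Add(-40, Mul(I, Pow(3, Rational(1, 2)))), Rational(-21, 778)) = Add(Rational(420, 389), Mul(Rational(-21, 778), I, Pow(3, Rational(1, 2)))) ≈ Add(1.0797, Mul(-0.046752, I)))
Add(-85, Mul(142, D)) = Add(-85, Mul(142, Add(Rational(420, 389), Mul(Rational(-21, 778), I, Pow(3, Rational(1, 2)))))) = Add(-85, Add(Rational(59640, 389), Mul(Rational(-1491, 389), I, Pow(3, Rational(1, 2))))) = Add(Rational(26575, 389), Mul(Rational(-1491, 389), I, Pow(3, Rational(1, 2))))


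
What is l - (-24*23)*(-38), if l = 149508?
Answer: 128532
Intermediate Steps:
l - (-24*23)*(-38) = 149508 - (-24*23)*(-38) = 149508 - (-552)*(-38) = 149508 - 1*20976 = 149508 - 20976 = 128532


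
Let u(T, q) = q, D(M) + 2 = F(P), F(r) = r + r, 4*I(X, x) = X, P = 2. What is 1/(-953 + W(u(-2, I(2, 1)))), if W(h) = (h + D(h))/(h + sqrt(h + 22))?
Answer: -14137/13473351 - 5*sqrt(10)/26946702 ≈ -0.0010498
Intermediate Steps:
I(X, x) = X/4
F(r) = 2*r
D(M) = 2 (D(M) = -2 + 2*2 = -2 + 4 = 2)
W(h) = (2 + h)/(h + sqrt(22 + h)) (W(h) = (h + 2)/(h + sqrt(h + 22)) = (2 + h)/(h + sqrt(22 + h)))
1/(-953 + W(u(-2, I(2, 1)))) = 1/(-953 + (2 + (1/4)*2)/((1/4)*2 + sqrt(22 + (1/4)*2))) = 1/(-953 + (2 + 1/2)/(1/2 + sqrt(22 + 1/2))) = 1/(-953 + (5/2)/(1/2 + sqrt(45/2))) = 1/(-953 + (5/2)/(1/2 + 3*sqrt(10)/2)) = 1/(-953 + 5/(2*(1/2 + 3*sqrt(10)/2)))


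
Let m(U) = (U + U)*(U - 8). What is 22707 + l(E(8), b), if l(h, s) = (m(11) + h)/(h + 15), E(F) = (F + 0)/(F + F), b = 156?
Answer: 704050/31 ≈ 22711.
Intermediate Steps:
m(U) = 2*U*(-8 + U) (m(U) = (2*U)*(-8 + U) = 2*U*(-8 + U))
E(F) = 1/2 (E(F) = F/((2*F)) = F*(1/(2*F)) = 1/2)
l(h, s) = (66 + h)/(15 + h) (l(h, s) = (2*11*(-8 + 11) + h)/(h + 15) = (2*11*3 + h)/(15 + h) = (66 + h)/(15 + h))
22707 + l(E(8), b) = 22707 + (66 + 1/2)/(15 + 1/2) = 22707 + (133/2)/(31/2) = 22707 + (2/31)*(133/2) = 22707 + 133/31 = 704050/31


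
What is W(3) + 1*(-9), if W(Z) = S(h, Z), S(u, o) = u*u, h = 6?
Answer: 27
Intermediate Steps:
S(u, o) = u²
W(Z) = 36 (W(Z) = 6² = 36)
W(3) + 1*(-9) = 36 + 1*(-9) = 36 - 9 = 27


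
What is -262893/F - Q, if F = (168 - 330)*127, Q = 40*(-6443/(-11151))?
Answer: -29269277/2832354 ≈ -10.334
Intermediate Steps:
Q = 257720/11151 (Q = 40*(-6443*(-1/11151)) = 40*(6443/11151) = 257720/11151 ≈ 23.112)
F = -20574 (F = -162*127 = -20574)
-262893/F - Q = -262893/(-20574) - 1*257720/11151 = -262893*(-1/20574) - 257720/11151 = 87631/6858 - 257720/11151 = -29269277/2832354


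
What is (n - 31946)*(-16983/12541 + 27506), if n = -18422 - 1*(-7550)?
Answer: -14769459500134/12541 ≈ -1.1777e+9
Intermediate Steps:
n = -10872 (n = -18422 + 7550 = -10872)
(n - 31946)*(-16983/12541 + 27506) = (-10872 - 31946)*(-16983/12541 + 27506) = -42818*(-16983*1/12541 + 27506) = -42818*(-16983/12541 + 27506) = -42818*344935763/12541 = -14769459500134/12541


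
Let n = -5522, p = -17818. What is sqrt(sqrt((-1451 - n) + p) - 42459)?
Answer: sqrt(-42459 + I*sqrt(13747)) ≈ 0.2845 + 206.06*I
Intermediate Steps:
sqrt(sqrt((-1451 - n) + p) - 42459) = sqrt(sqrt((-1451 - 1*(-5522)) - 17818) - 42459) = sqrt(sqrt((-1451 + 5522) - 17818) - 42459) = sqrt(sqrt(4071 - 17818) - 42459) = sqrt(sqrt(-13747) - 42459) = sqrt(I*sqrt(13747) - 42459) = sqrt(-42459 + I*sqrt(13747))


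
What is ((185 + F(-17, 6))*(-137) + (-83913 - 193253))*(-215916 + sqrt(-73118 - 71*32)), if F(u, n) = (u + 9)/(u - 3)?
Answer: 326643986364/5 - 1512829*I*sqrt(75390)/5 ≈ 6.5329e+10 - 8.3076e+7*I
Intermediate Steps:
F(u, n) = (9 + u)/(-3 + u)
((185 + F(-17, 6))*(-137) + (-83913 - 193253))*(-215916 + sqrt(-73118 - 71*32)) = ((185 + (9 - 17)/(-3 - 17))*(-137) + (-83913 - 193253))*(-215916 + sqrt(-73118 - 71*32)) = ((185 - 8/(-20))*(-137) - 277166)*(-215916 + sqrt(-73118 - 2272)) = ((185 - 1/20*(-8))*(-137) - 277166)*(-215916 + sqrt(-75390)) = ((185 + 2/5)*(-137) - 277166)*(-215916 + I*sqrt(75390)) = ((927/5)*(-137) - 277166)*(-215916 + I*sqrt(75390)) = (-126999/5 - 277166)*(-215916 + I*sqrt(75390)) = -1512829*(-215916 + I*sqrt(75390))/5 = 326643986364/5 - 1512829*I*sqrt(75390)/5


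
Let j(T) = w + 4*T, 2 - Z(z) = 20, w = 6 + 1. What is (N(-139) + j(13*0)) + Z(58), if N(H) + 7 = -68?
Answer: -86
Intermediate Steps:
w = 7
N(H) = -75 (N(H) = -7 - 68 = -75)
Z(z) = -18 (Z(z) = 2 - 1*20 = 2 - 20 = -18)
j(T) = 7 + 4*T
(N(-139) + j(13*0)) + Z(58) = (-75 + (7 + 4*(13*0))) - 18 = (-75 + (7 + 4*0)) - 18 = (-75 + (7 + 0)) - 18 = (-75 + 7) - 18 = -68 - 18 = -86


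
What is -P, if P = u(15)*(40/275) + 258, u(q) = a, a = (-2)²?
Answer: -14222/55 ≈ -258.58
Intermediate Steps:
a = 4
u(q) = 4
P = 14222/55 (P = 4*(40/275) + 258 = 4*(40*(1/275)) + 258 = 4*(8/55) + 258 = 32/55 + 258 = 14222/55 ≈ 258.58)
-P = -1*14222/55 = -14222/55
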